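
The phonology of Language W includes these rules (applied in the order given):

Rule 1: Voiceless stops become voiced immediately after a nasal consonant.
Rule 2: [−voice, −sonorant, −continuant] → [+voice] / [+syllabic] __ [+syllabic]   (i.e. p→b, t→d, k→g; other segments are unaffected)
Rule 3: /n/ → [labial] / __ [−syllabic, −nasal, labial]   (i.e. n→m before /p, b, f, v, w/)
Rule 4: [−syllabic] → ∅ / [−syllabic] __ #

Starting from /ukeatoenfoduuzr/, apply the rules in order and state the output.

ugeadoemfoduuz

Rule 1 (post-nasal voicing): no segment meets the environment; /ukeatoenfoduuzr/ is unchanged.
Rule 2 (intervocalic voicing): /k/ is a voiceless stop between vowels /u/ and /e/, so it voices to [g]. /t/ is a voiceless stop between vowels /a/ and /o/, so it voices to [d]. /ukeatoenfoduuzr/ → ugeadoenfoduuzr.
Rule 3 (nasal place assimilation): /n/ precedes the labial consonant /f/, so it assimilates in place to [m]. /ugeadoenfoduuzr/ → ugeadoemfoduuzr.
Rule 4 (final cluster simplification): /r/ is the second consonant of a word-final cluster /zr/, so it deletes. /ugeadoemfoduuzr/ → ugeadoemfoduuz.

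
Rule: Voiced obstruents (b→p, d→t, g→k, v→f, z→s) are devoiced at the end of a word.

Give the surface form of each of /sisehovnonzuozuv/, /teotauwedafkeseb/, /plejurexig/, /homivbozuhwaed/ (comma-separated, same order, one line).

/sisehovnonzuozuv/: /v/ is a voiced obstruent in word-final position, so it devoices to [f]. → [sisehovnonzuozuf].
/teotauwedafkeseb/: /b/ is a voiced obstruent in word-final position, so it devoices to [p]. → [teotauwedafkesep].
/plejurexig/: /g/ is a voiced obstruent in word-final position, so it devoices to [k]. → [plejurexik].
/homivbozuhwaed/: /d/ is a voiced obstruent in word-final position, so it devoices to [t]. → [homivbozuhwaet].

sisehovnonzuozuf, teotauwedafkesep, plejurexik, homivbozuhwaet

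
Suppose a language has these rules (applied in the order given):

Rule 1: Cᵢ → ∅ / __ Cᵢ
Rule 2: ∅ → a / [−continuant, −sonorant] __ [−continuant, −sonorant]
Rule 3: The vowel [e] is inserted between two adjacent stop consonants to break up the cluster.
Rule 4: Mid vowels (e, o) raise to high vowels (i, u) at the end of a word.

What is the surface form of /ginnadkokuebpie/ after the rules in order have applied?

ginadakokuebapii

Rule 1 (degemination): /nn/ is a geminate; the first /n/ deletes. /ginnadkokuebpie/ → ginadkokuebpie.
Rule 2 (stop-cluster a-epenthesis): /d/ and /k/ form a stop–stop cluster, so [a] is inserted between them. /b/ and /p/ form a stop–stop cluster, so [a] is inserted between them. /ginadkokuebpie/ → ginadakokuebapie.
Rule 3 (stop-cluster e-epenthesis): no segment meets the environment; /ginadakokuebapie/ is unchanged.
Rule 4 (final vowel raising): /e/ is a mid vowel in word-final position, so it raises to [i]. /ginadakokuebapie/ → ginadakokuebapii.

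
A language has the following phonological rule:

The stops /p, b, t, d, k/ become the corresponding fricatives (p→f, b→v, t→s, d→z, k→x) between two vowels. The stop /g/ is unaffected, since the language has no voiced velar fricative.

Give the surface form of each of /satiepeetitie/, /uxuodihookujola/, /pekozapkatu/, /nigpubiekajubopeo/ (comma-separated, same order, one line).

/satiepeetitie/: /t/ is a stop between vowels /a/ and /i/, so it spirantizes to the fricative [s]. /p/ is a stop between vowels /e/ and /e/, so it spirantizes to the fricative [f]. /t/ is a stop between vowels /e/ and /i/, so it spirantizes to the fricative [s]. /t/ is a stop between vowels /i/ and /i/, so it spirantizes to the fricative [s]. → [sasiefeesisie].
/uxuodihookujola/: /d/ is a stop between vowels /o/ and /i/, so it spirantizes to the fricative [z]. /k/ is a stop between vowels /o/ and /u/, so it spirantizes to the fricative [x]. → [uxuozihooxujola].
/pekozapkatu/: /k/ is a stop between vowels /e/ and /o/, so it spirantizes to the fricative [x]. /t/ is a stop between vowels /a/ and /u/, so it spirantizes to the fricative [s]. → [pexozapkasu].
/nigpubiekajubopeo/: /b/ is a stop between vowels /u/ and /i/, so it spirantizes to the fricative [v]. /k/ is a stop between vowels /e/ and /a/, so it spirantizes to the fricative [x]. /b/ is a stop between vowels /u/ and /o/, so it spirantizes to the fricative [v]. /p/ is a stop between vowels /o/ and /e/, so it spirantizes to the fricative [f]. → [nigpuviexajuvofeo].

sasiefeesisie, uxuozihooxujola, pexozapkasu, nigpuviexajuvofeo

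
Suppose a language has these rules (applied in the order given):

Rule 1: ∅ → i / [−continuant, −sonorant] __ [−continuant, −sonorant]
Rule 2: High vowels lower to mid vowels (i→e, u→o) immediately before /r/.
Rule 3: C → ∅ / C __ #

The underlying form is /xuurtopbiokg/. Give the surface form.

xuortopibiokig

Rule 1 (stop-cluster i-epenthesis): /p/ and /b/ form a stop–stop cluster, so [i] is inserted between them. /k/ and /g/ form a stop–stop cluster, so [i] is inserted between them. /xuurtopbiokg/ → xuurtopibiokig.
Rule 2 (pre-rhotic lowering): /u/ is a high vowel immediately before /r/, so it lowers to [o]. /xuurtopibiokig/ → xuortopibiokig.
Rule 3 (final cluster simplification): no segment meets the environment; /xuortopibiokig/ is unchanged.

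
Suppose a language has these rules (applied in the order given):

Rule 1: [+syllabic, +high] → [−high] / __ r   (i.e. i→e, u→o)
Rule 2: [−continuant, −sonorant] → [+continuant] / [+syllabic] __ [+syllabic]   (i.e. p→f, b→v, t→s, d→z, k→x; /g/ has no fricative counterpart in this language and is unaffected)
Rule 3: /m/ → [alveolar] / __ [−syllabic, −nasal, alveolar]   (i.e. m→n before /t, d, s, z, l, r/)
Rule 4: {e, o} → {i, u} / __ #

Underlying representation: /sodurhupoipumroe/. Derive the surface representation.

Rule 1 (pre-rhotic lowering): /u/ is a high vowel immediately before /r/, so it lowers to [o]. /sodurhupoipumroe/ → sodorhupoipumroe.
Rule 2 (intervocalic spirantization): /d/ is a stop between vowels /o/ and /o/, so it spirantizes to the fricative [z]. /p/ is a stop between vowels /u/ and /o/, so it spirantizes to the fricative [f]. /p/ is a stop between vowels /i/ and /u/, so it spirantizes to the fricative [f]. /sodorhupoipumroe/ → sozorhufoifumroe.
Rule 3 (nasal place assimilation): /m/ precedes the alveolar consonant /r/, so it assimilates in place to [n]. /sozorhufoifumroe/ → sozorhufoifunroe.
Rule 4 (final vowel raising): /e/ is a mid vowel in word-final position, so it raises to [i]. /sozorhufoifunroe/ → sozorhufoifunroi.

sozorhufoifunroi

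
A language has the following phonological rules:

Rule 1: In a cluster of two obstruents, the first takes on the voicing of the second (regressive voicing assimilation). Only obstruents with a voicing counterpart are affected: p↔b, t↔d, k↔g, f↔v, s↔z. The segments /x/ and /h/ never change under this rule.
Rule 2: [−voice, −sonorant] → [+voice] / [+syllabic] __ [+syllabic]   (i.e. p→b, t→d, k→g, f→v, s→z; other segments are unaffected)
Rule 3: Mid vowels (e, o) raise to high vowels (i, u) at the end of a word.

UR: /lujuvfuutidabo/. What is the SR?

Rule 1 (regressive voicing assimilation): /v/ precedes the voiceless obstruent /f/, so it devoices to [f] by assimilation. /lujuvfuutidabo/ → lujuffuutidabo.
Rule 2 (intervocalic voicing): /t/ is a voiceless obstruent between vowels /u/ and /i/, so it voices to [d]. /lujuffuutidabo/ → lujuffuudidabo.
Rule 3 (final vowel raising): /o/ is a mid vowel in word-final position, so it raises to [u]. /lujuffuudidabo/ → lujuffuudidabu.

lujuffuudidabu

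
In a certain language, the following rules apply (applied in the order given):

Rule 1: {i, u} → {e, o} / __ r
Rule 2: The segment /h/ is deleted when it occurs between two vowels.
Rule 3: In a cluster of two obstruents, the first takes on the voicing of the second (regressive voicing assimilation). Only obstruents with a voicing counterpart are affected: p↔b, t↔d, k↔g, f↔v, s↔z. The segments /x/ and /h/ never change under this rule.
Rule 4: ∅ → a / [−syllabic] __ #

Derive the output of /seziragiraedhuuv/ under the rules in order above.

Rule 1 (pre-rhotic lowering): /i/ is a high vowel immediately before /r/, so it lowers to [e]. /i/ is a high vowel immediately before /r/, so it lowers to [e]. /seziragiraedhuuv/ → sezerageraedhuuv.
Rule 2 (intervocalic h-deletion): no segment meets the environment; /sezerageraedhuuv/ is unchanged.
Rule 3 (regressive voicing assimilation): /d/ precedes the voiceless obstruent /h/, so it devoices to [t] by assimilation. /sezerageraedhuuv/ → sezerageraethuuv.
Rule 4 (final a-epenthesis): the form ends in the consonant /v/, so [a] is inserted word-finally. /sezerageraethuuv/ → sezerageraethuuva.

sezerageraethuuva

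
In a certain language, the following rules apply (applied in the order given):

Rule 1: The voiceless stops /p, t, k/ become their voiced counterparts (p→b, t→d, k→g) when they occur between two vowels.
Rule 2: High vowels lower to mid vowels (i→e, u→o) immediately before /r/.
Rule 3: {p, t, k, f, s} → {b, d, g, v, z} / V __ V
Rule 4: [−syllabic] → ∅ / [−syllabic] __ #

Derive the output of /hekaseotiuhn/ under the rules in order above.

hegazeodiuh

Rule 1 (intervocalic voicing): /k/ is a voiceless stop between vowels /e/ and /a/, so it voices to [g]. /t/ is a voiceless stop between vowels /o/ and /i/, so it voices to [d]. /hekaseotiuhn/ → hegaseodiuhn.
Rule 2 (pre-rhotic lowering): no segment meets the environment; /hegaseodiuhn/ is unchanged.
Rule 3 (intervocalic voicing): /s/ is a voiceless obstruent between vowels /a/ and /e/, so it voices to [z]. /hegaseodiuhn/ → hegazeodiuhn.
Rule 4 (final cluster simplification): /n/ is the second consonant of a word-final cluster /hn/, so it deletes. /hegazeodiuhn/ → hegazeodiuh.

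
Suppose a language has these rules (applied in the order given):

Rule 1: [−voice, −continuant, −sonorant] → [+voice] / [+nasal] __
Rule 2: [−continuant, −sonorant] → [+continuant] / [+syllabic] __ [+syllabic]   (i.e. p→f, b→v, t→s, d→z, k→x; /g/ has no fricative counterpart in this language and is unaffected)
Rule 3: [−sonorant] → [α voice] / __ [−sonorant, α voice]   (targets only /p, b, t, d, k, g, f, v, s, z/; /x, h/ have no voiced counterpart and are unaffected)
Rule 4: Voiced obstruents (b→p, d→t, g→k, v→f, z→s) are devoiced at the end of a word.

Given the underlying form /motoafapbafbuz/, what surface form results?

mosoafabbavbus

Rule 1 (post-nasal voicing): no segment meets the environment; /motoafapbafbuz/ is unchanged.
Rule 2 (intervocalic spirantization): /t/ is a stop between vowels /o/ and /o/, so it spirantizes to the fricative [s]. /motoafapbafbuz/ → mosoafapbafbuz.
Rule 3 (regressive voicing assimilation): /p/ precedes the voiced obstruent /b/, so it voices to [b] by assimilation. /f/ precedes the voiced obstruent /b/, so it voices to [v] by assimilation. /mosoafapbafbuz/ → mosoafabbavbuz.
Rule 4 (final devoicing): /z/ is a voiced obstruent in word-final position, so it devoices to [s]. /mosoafabbavbuz/ → mosoafabbavbus.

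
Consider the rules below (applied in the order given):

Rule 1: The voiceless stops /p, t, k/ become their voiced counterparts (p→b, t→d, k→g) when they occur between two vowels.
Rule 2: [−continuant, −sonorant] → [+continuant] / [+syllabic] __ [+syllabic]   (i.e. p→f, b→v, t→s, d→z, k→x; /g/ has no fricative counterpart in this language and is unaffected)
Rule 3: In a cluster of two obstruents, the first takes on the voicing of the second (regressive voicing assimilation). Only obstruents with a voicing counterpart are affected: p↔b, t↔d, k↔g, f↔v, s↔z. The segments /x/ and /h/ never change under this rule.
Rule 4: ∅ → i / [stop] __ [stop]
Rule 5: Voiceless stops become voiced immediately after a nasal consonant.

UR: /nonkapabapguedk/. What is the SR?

nongavavabiguetik

Rule 1 (intervocalic voicing): /p/ is a voiceless stop between vowels /a/ and /a/, so it voices to [b]. /nonkapabapguedk/ → nonkababapguedk.
Rule 2 (intervocalic spirantization): /b/ is a stop between vowels /a/ and /a/, so it spirantizes to the fricative [v]. /b/ is a stop between vowels /a/ and /a/, so it spirantizes to the fricative [v]. /nonkababapguedk/ → nonkavavapguedk.
Rule 3 (regressive voicing assimilation): /p/ precedes the voiced obstruent /g/, so it voices to [b] by assimilation. /d/ precedes the voiceless obstruent /k/, so it devoices to [t] by assimilation. /nonkavavapguedk/ → nonkavavabguetk.
Rule 4 (stop-cluster i-epenthesis): /b/ and /g/ form a stop–stop cluster, so [i] is inserted between them. /t/ and /k/ form a stop–stop cluster, so [i] is inserted between them. /nonkavavabguetk/ → nonkavavabiguetik.
Rule 5 (post-nasal voicing): /k/ is a voiceless stop immediately after the nasal /n/, so it voices to [g]. /nonkavavabiguetik/ → nongavavabiguetik.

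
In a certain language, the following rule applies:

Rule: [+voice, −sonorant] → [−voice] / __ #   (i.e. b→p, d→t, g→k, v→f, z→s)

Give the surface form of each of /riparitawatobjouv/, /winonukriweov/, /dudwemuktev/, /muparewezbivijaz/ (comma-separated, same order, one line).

riparitawatobjouf, winonukriweof, dudwemuktef, muparewezbivijas

/riparitawatobjouv/: /v/ is a voiced obstruent in word-final position, so it devoices to [f]. → [riparitawatobjouf].
/winonukriweov/: /v/ is a voiced obstruent in word-final position, so it devoices to [f]. → [winonukriweof].
/dudwemuktev/: /v/ is a voiced obstruent in word-final position, so it devoices to [f]. → [dudwemuktef].
/muparewezbivijaz/: /z/ is a voiced obstruent in word-final position, so it devoices to [s]. → [muparewezbivijas].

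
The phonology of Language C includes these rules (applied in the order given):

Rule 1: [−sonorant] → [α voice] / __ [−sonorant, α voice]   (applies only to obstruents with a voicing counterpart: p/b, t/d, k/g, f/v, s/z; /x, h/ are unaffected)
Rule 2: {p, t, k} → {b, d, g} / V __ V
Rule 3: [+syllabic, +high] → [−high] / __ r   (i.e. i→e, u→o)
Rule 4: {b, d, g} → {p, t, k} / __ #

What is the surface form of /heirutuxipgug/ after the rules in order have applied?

Rule 1 (regressive voicing assimilation): /p/ precedes the voiced obstruent /g/, so it voices to [b] by assimilation. /heirutuxipgug/ → heirutuxibgug.
Rule 2 (intervocalic voicing): /t/ is a voiceless stop between vowels /u/ and /u/, so it voices to [d]. /heirutuxibgug/ → heiruduxibgug.
Rule 3 (pre-rhotic lowering): /i/ is a high vowel immediately before /r/, so it lowers to [e]. /heiruduxibgug/ → heeruduxibgug.
Rule 4 (final devoicing): /g/ is a voiced stop in word-final position, so it devoices to [k]. /heeruduxibgug/ → heeruduxibguk.

heeruduxibguk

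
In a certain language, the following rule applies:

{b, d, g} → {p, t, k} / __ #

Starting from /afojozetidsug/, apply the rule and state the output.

Scanning /afojozetidsug/: /d/ at position 10 is not in the conditioning environment; /g/ is a voiced stop in word-final position, so it devoices to [k].
Result: [afojozetidsuk].

afojozetidsuk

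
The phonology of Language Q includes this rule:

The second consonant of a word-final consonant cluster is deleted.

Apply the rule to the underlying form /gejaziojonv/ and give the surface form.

/v/ is the second consonant of a word-final cluster /nv/, so it deletes.
Surface form: [gejaziojon].

gejaziojon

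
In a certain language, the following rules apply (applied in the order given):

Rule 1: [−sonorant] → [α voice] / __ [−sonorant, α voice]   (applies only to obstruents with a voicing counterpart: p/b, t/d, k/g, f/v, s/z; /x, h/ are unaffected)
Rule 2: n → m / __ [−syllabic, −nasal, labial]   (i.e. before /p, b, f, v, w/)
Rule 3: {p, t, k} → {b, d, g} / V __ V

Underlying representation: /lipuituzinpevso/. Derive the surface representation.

Rule 1 (regressive voicing assimilation): /v/ precedes the voiceless obstruent /s/, so it devoices to [f] by assimilation. /lipuituzinpevso/ → lipuituzinpefso.
Rule 2 (nasal place assimilation): /n/ precedes the labial consonant /p/, so it assimilates in place to [m]. /lipuituzinpefso/ → lipuituzimpefso.
Rule 3 (intervocalic voicing): /p/ is a voiceless stop between vowels /i/ and /u/, so it voices to [b]. /t/ is a voiceless stop between vowels /i/ and /u/, so it voices to [d]. /lipuituzimpefso/ → libuiduzimpefso.

libuiduzimpefso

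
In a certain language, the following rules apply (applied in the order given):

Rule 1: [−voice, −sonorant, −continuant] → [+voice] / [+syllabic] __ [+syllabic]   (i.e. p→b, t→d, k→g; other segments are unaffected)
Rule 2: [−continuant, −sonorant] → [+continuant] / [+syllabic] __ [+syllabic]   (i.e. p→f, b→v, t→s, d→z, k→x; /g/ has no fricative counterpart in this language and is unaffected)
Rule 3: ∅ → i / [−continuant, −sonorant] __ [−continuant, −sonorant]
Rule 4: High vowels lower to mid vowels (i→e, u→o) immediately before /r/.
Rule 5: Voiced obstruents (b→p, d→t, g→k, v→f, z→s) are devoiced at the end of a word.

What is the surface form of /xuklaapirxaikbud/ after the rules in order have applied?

Rule 1 (intervocalic voicing): /p/ is a voiceless stop between vowels /a/ and /i/, so it voices to [b]. /xuklaapirxaikbud/ → xuklaabirxaikbud.
Rule 2 (intervocalic spirantization): /b/ is a stop between vowels /a/ and /i/, so it spirantizes to the fricative [v]. /xuklaabirxaikbud/ → xuklaavirxaikbud.
Rule 3 (stop-cluster i-epenthesis): /k/ and /b/ form a stop–stop cluster, so [i] is inserted between them. /xuklaavirxaikbud/ → xuklaavirxaikibud.
Rule 4 (pre-rhotic lowering): /i/ is a high vowel immediately before /r/, so it lowers to [e]. /xuklaavirxaikibud/ → xuklaaverxaikibud.
Rule 5 (final devoicing): /d/ is a voiced obstruent in word-final position, so it devoices to [t]. /xuklaaverxaikibud/ → xuklaaverxaikibut.

xuklaaverxaikibut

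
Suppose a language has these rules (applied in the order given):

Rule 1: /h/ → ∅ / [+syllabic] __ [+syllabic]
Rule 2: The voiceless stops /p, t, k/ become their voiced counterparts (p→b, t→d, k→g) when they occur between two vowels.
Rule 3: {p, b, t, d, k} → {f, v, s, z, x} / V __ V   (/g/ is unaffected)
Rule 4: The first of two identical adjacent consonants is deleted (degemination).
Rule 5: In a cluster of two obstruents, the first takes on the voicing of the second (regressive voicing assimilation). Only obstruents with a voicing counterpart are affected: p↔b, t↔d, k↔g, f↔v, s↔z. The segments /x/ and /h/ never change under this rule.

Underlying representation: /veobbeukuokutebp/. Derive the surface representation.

veobeuguoguzepp

Rule 1 (intervocalic h-deletion): no segment meets the environment; /veobbeukuokutebp/ is unchanged.
Rule 2 (intervocalic voicing): /k/ is a voiceless stop between vowels /u/ and /u/, so it voices to [g]. /k/ is a voiceless stop between vowels /o/ and /u/, so it voices to [g]. /t/ is a voiceless stop between vowels /u/ and /e/, so it voices to [d]. /veobbeukuokutebp/ → veobbeuguogudebp.
Rule 3 (intervocalic spirantization): /d/ is a stop between vowels /u/ and /e/, so it spirantizes to the fricative [z]. /veobbeuguogudebp/ → veobbeuguoguzebp.
Rule 4 (degemination): /bb/ is a geminate; the first /b/ deletes. /veobbeuguoguzebp/ → veobeuguoguzebp.
Rule 5 (regressive voicing assimilation): /b/ precedes the voiceless obstruent /p/, so it devoices to [p] by assimilation. /veobeuguoguzebp/ → veobeuguoguzepp.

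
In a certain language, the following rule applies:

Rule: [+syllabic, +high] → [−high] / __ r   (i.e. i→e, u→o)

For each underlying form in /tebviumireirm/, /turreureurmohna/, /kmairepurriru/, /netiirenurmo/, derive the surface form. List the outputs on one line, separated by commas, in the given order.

/tebviumireirm/: /i/ is a high vowel immediately before /r/, so it lowers to [e]. /i/ is a high vowel immediately before /r/, so it lowers to [e]. → [tebviumereerm].
/turreureurmohna/: /u/ is a high vowel immediately before /r/, so it lowers to [o]. /u/ is a high vowel immediately before /r/, so it lowers to [o]. /u/ is a high vowel immediately before /r/, so it lowers to [o]. → [torreoreormohna].
/kmairepurriru/: /i/ is a high vowel immediately before /r/, so it lowers to [e]. /u/ is a high vowel immediately before /r/, so it lowers to [o]. /i/ is a high vowel immediately before /r/, so it lowers to [e]. → [kmaereporreru].
/netiirenurmo/: /i/ is a high vowel immediately before /r/, so it lowers to [e]. /u/ is a high vowel immediately before /r/, so it lowers to [o]. → [netierenormo].

tebviumereerm, torreoreormohna, kmaereporreru, netierenormo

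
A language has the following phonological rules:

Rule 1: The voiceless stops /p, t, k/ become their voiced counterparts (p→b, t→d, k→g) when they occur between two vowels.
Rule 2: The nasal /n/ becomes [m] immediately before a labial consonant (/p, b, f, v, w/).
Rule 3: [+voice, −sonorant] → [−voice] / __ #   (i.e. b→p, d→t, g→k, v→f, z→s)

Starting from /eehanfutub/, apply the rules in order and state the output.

eehamfudup

Rule 1 (intervocalic voicing): /t/ is a voiceless stop between vowels /u/ and /u/, so it voices to [d]. /eehanfutub/ → eehanfudub.
Rule 2 (nasal place assimilation): /n/ precedes the labial consonant /f/, so it assimilates in place to [m]. /eehanfudub/ → eehamfudub.
Rule 3 (final devoicing): /b/ is a voiced obstruent in word-final position, so it devoices to [p]. /eehamfudub/ → eehamfudup.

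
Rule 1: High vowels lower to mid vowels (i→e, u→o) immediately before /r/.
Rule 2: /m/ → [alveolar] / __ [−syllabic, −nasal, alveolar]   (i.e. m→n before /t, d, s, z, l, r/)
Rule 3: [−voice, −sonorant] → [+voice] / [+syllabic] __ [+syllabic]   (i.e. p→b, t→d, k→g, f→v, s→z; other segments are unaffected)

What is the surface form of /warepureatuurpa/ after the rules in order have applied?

Rule 1 (pre-rhotic lowering): /u/ is a high vowel immediately before /r/, so it lowers to [o]. /u/ is a high vowel immediately before /r/, so it lowers to [o]. /warepureatuurpa/ → wareporeatuorpa.
Rule 2 (nasal place assimilation): no segment meets the environment; /wareporeatuorpa/ is unchanged.
Rule 3 (intervocalic voicing): /p/ is a voiceless obstruent between vowels /e/ and /o/, so it voices to [b]. /t/ is a voiceless obstruent between vowels /a/ and /u/, so it voices to [d]. /wareporeatuorpa/ → wareboreaduorpa.

wareboreaduorpa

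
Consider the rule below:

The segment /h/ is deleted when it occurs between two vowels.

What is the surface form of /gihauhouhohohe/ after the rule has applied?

giauouooe

/h/ occurs between vowels /i/ and /a/, so it deletes.
/h/ occurs between vowels /u/ and /o/, so it deletes.
/h/ occurs between vowels /u/ and /o/, so it deletes.
/h/ occurs between vowels /o/ and /o/, so it deletes.
/h/ occurs between vowels /o/ and /e/, so it deletes.
Surface form: [giauouooe].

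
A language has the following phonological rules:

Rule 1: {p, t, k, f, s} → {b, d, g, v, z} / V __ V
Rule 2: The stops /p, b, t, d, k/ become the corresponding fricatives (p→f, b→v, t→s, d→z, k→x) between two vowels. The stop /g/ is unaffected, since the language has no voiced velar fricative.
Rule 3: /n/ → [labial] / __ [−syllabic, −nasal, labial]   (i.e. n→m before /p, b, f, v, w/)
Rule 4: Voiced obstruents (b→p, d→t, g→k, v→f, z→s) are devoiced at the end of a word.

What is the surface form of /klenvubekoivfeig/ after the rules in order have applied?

Rule 1 (intervocalic voicing): /k/ is a voiceless obstruent between vowels /e/ and /o/, so it voices to [g]. /klenvubekoivfeig/ → klenvubegoivfeig.
Rule 2 (intervocalic spirantization): /b/ is a stop between vowels /u/ and /e/, so it spirantizes to the fricative [v]. /klenvubegoivfeig/ → klenvuvegoivfeig.
Rule 3 (nasal place assimilation): /n/ precedes the labial consonant /v/, so it assimilates in place to [m]. /klenvuvegoivfeig/ → klemvuvegoivfeig.
Rule 4 (final devoicing): /g/ is a voiced obstruent in word-final position, so it devoices to [k]. /klemvuvegoivfeig/ → klemvuvegoivfeik.

klemvuvegoivfeik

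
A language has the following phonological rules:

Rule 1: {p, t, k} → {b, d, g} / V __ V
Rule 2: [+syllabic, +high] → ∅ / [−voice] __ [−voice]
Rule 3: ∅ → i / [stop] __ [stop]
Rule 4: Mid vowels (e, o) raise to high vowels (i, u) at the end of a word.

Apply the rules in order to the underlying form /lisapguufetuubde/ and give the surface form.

lisapiguufeduubidi

Rule 1 (intervocalic voicing): /t/ is a voiceless stop between vowels /e/ and /u/, so it voices to [d]. /lisapguufetuubde/ → lisapguufeduubde.
Rule 2 (high vowel syncope): no segment meets the environment; /lisapguufeduubde/ is unchanged.
Rule 3 (stop-cluster i-epenthesis): /p/ and /g/ form a stop–stop cluster, so [i] is inserted between them. /b/ and /d/ form a stop–stop cluster, so [i] is inserted between them. /lisapguufeduubde/ → lisapiguufeduubide.
Rule 4 (final vowel raising): /e/ is a mid vowel in word-final position, so it raises to [i]. /lisapiguufeduubide/ → lisapiguufeduubidi.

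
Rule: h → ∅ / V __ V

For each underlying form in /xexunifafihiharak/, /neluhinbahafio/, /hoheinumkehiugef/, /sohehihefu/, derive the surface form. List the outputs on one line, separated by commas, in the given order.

xexunifafiiarak, neluinbaafio, hoeinumkeiugef, soeiefu

/xexunifafihiharak/: /h/ occurs between vowels /i/ and /i/, so it deletes. /h/ occurs between vowels /i/ and /a/, so it deletes. → [xexunifafiiarak].
/neluhinbahafio/: /h/ occurs between vowels /u/ and /i/, so it deletes. /h/ occurs between vowels /a/ and /a/, so it deletes. → [neluinbaafio].
/hoheinumkehiugef/: /h/ occurs between vowels /o/ and /e/, so it deletes. /h/ occurs between vowels /e/ and /i/, so it deletes. → [hoeinumkeiugef].
/sohehihefu/: /h/ occurs between vowels /o/ and /e/, so it deletes. /h/ occurs between vowels /e/ and /i/, so it deletes. /h/ occurs between vowels /i/ and /e/, so it deletes. → [soeiefu].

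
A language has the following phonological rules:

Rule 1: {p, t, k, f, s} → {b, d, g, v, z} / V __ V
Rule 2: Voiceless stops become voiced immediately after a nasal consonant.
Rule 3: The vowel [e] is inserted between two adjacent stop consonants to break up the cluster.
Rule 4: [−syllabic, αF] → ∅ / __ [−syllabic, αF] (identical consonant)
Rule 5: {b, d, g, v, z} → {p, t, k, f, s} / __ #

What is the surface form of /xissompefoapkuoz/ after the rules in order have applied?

xisombevoapekuos

Rule 1 (intervocalic voicing): /f/ is a voiceless obstruent between vowels /e/ and /o/, so it voices to [v]. /xissompefoapkuoz/ → xissompevoapkuoz.
Rule 2 (post-nasal voicing): /p/ is a voiceless stop immediately after the nasal /m/, so it voices to [b]. /xissompevoapkuoz/ → xissombevoapkuoz.
Rule 3 (stop-cluster e-epenthesis): /p/ and /k/ form a stop–stop cluster, so [e] is inserted between them. /xissombevoapkuoz/ → xissombevoapekuoz.
Rule 4 (degemination): /ss/ is a geminate; the first /s/ deletes. /xissombevoapekuoz/ → xisombevoapekuoz.
Rule 5 (final devoicing): /z/ is a voiced obstruent in word-final position, so it devoices to [s]. /xisombevoapekuoz/ → xisombevoapekuos.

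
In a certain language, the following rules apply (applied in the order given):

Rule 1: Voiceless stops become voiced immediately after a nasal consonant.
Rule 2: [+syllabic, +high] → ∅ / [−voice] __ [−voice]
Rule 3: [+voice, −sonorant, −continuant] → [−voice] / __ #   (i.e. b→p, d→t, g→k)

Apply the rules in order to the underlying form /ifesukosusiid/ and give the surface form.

ifeskossiit

Rule 1 (post-nasal voicing): no segment meets the environment; /ifesukosusiid/ is unchanged.
Rule 2 (high vowel syncope): /u/ is a high vowel flanked by voiceless consonants /s/ and /k/, so it deletes. /u/ is a high vowel flanked by voiceless consonants /s/ and /s/, so it deletes. /ifesukosusiid/ → ifeskossiid.
Rule 3 (final devoicing): /d/ is a voiced stop in word-final position, so it devoices to [t]. /ifeskossiid/ → ifeskossiit.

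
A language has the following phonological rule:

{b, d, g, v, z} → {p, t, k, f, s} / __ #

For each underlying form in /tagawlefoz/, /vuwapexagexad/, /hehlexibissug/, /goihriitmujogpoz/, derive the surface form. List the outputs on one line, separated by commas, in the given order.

/tagawlefoz/: /z/ is a voiced obstruent in word-final position, so it devoices to [s]. → [tagawlefos].
/vuwapexagexad/: /d/ is a voiced obstruent in word-final position, so it devoices to [t]. → [vuwapexagexat].
/hehlexibissug/: /g/ is a voiced obstruent in word-final position, so it devoices to [k]. → [hehlexibissuk].
/goihriitmujogpoz/: /z/ is a voiced obstruent in word-final position, so it devoices to [s]. → [goihriitmujogpos].

tagawlefos, vuwapexagexat, hehlexibissuk, goihriitmujogpos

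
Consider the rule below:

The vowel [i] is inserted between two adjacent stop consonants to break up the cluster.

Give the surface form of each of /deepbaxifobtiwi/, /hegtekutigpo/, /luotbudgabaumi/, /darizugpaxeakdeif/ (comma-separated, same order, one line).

deepibaxifobitiwi, hegitekutigipo, luotibudigabaumi, darizugipaxeakideif

/deepbaxifobtiwi/: /p/ and /b/ form a stop–stop cluster, so [i] is inserted between them. /b/ and /t/ form a stop–stop cluster, so [i] is inserted between them. → [deepibaxifobitiwi].
/hegtekutigpo/: /g/ and /t/ form a stop–stop cluster, so [i] is inserted between them. /g/ and /p/ form a stop–stop cluster, so [i] is inserted between them. → [hegitekutigipo].
/luotbudgabaumi/: /t/ and /b/ form a stop–stop cluster, so [i] is inserted between them. /d/ and /g/ form a stop–stop cluster, so [i] is inserted between them. → [luotibudigabaumi].
/darizugpaxeakdeif/: /g/ and /p/ form a stop–stop cluster, so [i] is inserted between them. /k/ and /d/ form a stop–stop cluster, so [i] is inserted between them. → [darizugipaxeakideif].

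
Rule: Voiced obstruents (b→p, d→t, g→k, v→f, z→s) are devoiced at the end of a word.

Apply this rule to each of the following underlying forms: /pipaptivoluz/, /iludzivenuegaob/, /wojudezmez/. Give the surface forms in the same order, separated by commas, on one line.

pipaptivolus, iludzivenuegaop, wojudezmes

/pipaptivoluz/: /z/ is a voiced obstruent in word-final position, so it devoices to [s]. → [pipaptivolus].
/iludzivenuegaob/: /b/ is a voiced obstruent in word-final position, so it devoices to [p]. → [iludzivenuegaop].
/wojudezmez/: /z/ is a voiced obstruent in word-final position, so it devoices to [s]. → [wojudezmes].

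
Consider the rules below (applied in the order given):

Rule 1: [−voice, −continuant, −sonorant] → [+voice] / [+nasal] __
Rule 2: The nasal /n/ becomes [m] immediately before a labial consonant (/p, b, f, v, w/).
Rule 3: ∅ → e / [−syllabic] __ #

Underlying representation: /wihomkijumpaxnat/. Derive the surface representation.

Rule 1 (post-nasal voicing): /k/ is a voiceless stop immediately after the nasal /m/, so it voices to [g]. /p/ is a voiceless stop immediately after the nasal /m/, so it voices to [b]. /wihomkijumpaxnat/ → wihomgijumbaxnat.
Rule 2 (nasal place assimilation): no segment meets the environment; /wihomgijumbaxnat/ is unchanged.
Rule 3 (final e-epenthesis): the form ends in the consonant /t/, so [e] is inserted word-finally. /wihomgijumbaxnat/ → wihomgijumbaxnate.

wihomgijumbaxnate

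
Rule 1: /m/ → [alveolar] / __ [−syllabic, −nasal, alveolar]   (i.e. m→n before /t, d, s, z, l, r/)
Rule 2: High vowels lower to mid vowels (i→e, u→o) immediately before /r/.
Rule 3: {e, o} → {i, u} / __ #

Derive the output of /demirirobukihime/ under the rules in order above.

Rule 1 (nasal place assimilation): no segment meets the environment; /demirirobukihime/ is unchanged.
Rule 2 (pre-rhotic lowering): /i/ is a high vowel immediately before /r/, so it lowers to [e]. /i/ is a high vowel immediately before /r/, so it lowers to [e]. /demirirobukihime/ → demererobukihime.
Rule 3 (final vowel raising): /e/ is a mid vowel in word-final position, so it raises to [i]. /demererobukihime/ → demererobukihimi.

demererobukihimi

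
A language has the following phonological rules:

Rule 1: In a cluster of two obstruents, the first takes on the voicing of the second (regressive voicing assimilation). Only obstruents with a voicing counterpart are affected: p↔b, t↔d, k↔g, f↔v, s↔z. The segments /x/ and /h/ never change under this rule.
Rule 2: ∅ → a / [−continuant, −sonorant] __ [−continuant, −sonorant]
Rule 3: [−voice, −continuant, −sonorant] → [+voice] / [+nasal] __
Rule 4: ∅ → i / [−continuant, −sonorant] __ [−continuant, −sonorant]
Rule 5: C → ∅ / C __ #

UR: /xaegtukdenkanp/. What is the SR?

xaekatugadengan

Rule 1 (regressive voicing assimilation): /g/ precedes the voiceless obstruent /t/, so it devoices to [k] by assimilation. /k/ precedes the voiced obstruent /d/, so it voices to [g] by assimilation. /xaegtukdenkanp/ → xaektugdenkanp.
Rule 2 (stop-cluster a-epenthesis): /k/ and /t/ form a stop–stop cluster, so [a] is inserted between them. /g/ and /d/ form a stop–stop cluster, so [a] is inserted between them. /xaektugdenkanp/ → xaekatugadenkanp.
Rule 3 (post-nasal voicing): /k/ is a voiceless stop immediately after the nasal /n/, so it voices to [g]. /p/ is a voiceless stop immediately after the nasal /n/, so it voices to [b]. /xaekatugadenkanp/ → xaekatugadenganb.
Rule 4 (stop-cluster i-epenthesis): no segment meets the environment; /xaekatugadenganb/ is unchanged.
Rule 5 (final cluster simplification): /b/ is the second consonant of a word-final cluster /nb/, so it deletes. /xaekatugadenganb/ → xaekatugadengan.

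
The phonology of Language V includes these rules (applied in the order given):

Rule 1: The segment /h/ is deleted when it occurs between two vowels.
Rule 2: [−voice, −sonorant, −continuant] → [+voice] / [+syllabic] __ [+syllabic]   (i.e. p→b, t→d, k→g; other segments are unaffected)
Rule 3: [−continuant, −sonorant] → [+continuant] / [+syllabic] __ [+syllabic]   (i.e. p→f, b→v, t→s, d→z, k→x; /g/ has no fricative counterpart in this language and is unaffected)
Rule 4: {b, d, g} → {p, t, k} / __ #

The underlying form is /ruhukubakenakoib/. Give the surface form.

ruuguvagenagoip

Rule 1 (intervocalic h-deletion): /h/ occurs between vowels /u/ and /u/, so it deletes. /ruhukubakenakoib/ → ruukubakenakoib.
Rule 2 (intervocalic voicing): /k/ is a voiceless stop between vowels /u/ and /u/, so it voices to [g]. /k/ is a voiceless stop between vowels /a/ and /e/, so it voices to [g]. /k/ is a voiceless stop between vowels /a/ and /o/, so it voices to [g]. /ruukubakenakoib/ → ruugubagenagoib.
Rule 3 (intervocalic spirantization): /b/ is a stop between vowels /u/ and /a/, so it spirantizes to the fricative [v]. /ruugubagenagoib/ → ruuguvagenagoib.
Rule 4 (final devoicing): /b/ is a voiced stop in word-final position, so it devoices to [p]. /ruuguvagenagoib/ → ruuguvagenagoip.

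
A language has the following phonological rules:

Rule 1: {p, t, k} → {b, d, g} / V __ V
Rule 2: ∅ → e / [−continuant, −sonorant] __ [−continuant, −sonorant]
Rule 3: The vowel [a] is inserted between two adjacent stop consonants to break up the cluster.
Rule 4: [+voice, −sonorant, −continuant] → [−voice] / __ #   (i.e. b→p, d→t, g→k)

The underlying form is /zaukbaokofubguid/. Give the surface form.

zaukebaogofubeguit

Rule 1 (intervocalic voicing): /k/ is a voiceless stop between vowels /o/ and /o/, so it voices to [g]. /zaukbaokofubguid/ → zaukbaogofubguid.
Rule 2 (stop-cluster e-epenthesis): /k/ and /b/ form a stop–stop cluster, so [e] is inserted between them. /b/ and /g/ form a stop–stop cluster, so [e] is inserted between them. /zaukbaogofubguid/ → zaukebaogofubeguid.
Rule 3 (stop-cluster a-epenthesis): no segment meets the environment; /zaukebaogofubeguid/ is unchanged.
Rule 4 (final devoicing): /d/ is a voiced stop in word-final position, so it devoices to [t]. /zaukebaogofubeguid/ → zaukebaogofubeguit.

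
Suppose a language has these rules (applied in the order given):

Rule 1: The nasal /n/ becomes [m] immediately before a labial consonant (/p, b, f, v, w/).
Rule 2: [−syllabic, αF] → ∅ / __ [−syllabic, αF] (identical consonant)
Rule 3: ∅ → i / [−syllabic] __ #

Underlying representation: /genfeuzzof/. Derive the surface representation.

Rule 1 (nasal place assimilation): /n/ precedes the labial consonant /f/, so it assimilates in place to [m]. /genfeuzzof/ → gemfeuzzof.
Rule 2 (degemination): /zz/ is a geminate; the first /z/ deletes. /gemfeuzzof/ → gemfeuzof.
Rule 3 (final i-epenthesis): the form ends in the consonant /f/, so [i] is inserted word-finally. /gemfeuzof/ → gemfeuzofi.

gemfeuzofi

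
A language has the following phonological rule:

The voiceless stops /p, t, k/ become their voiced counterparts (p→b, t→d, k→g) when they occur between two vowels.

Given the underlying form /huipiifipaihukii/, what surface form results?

/p/ is a voiceless stop between vowels /i/ and /i/, so it voices to [b].
/p/ is a voiceless stop between vowels /i/ and /a/, so it voices to [b].
/k/ is a voiceless stop between vowels /u/ and /i/, so it voices to [g].
Surface form: [huibiifibaihugii].

huibiifibaihugii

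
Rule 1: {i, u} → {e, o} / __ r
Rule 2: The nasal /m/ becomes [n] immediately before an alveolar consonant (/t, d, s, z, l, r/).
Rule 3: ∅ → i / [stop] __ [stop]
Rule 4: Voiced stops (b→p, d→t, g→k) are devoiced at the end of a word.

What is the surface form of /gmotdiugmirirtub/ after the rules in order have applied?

gmotidiugmerertup

Rule 1 (pre-rhotic lowering): /i/ is a high vowel immediately before /r/, so it lowers to [e]. /i/ is a high vowel immediately before /r/, so it lowers to [e]. /gmotdiugmirirtub/ → gmotdiugmerertub.
Rule 2 (nasal place assimilation): no segment meets the environment; /gmotdiugmerertub/ is unchanged.
Rule 3 (stop-cluster i-epenthesis): /t/ and /d/ form a stop–stop cluster, so [i] is inserted between them. /gmotdiugmerertub/ → gmotidiugmerertub.
Rule 4 (final devoicing): /b/ is a voiced stop in word-final position, so it devoices to [p]. /gmotidiugmerertub/ → gmotidiugmerertup.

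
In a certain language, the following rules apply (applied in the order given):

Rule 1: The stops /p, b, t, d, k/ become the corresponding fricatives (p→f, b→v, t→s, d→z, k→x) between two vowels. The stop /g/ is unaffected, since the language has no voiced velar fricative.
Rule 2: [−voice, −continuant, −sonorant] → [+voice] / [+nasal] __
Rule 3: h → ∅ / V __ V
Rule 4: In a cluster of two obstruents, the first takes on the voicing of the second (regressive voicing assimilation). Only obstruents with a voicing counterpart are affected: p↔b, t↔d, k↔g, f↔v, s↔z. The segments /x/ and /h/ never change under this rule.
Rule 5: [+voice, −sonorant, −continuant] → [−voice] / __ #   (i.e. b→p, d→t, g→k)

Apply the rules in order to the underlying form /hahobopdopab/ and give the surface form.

Rule 1 (intervocalic spirantization): /b/ is a stop between vowels /o/ and /o/, so it spirantizes to the fricative [v]. /p/ is a stop between vowels /o/ and /a/, so it spirantizes to the fricative [f]. /hahobopdopab/ → hahovopdofab.
Rule 2 (post-nasal voicing): no segment meets the environment; /hahovopdofab/ is unchanged.
Rule 3 (intervocalic h-deletion): /h/ occurs between vowels /a/ and /o/, so it deletes. /hahovopdofab/ → haovopdofab.
Rule 4 (regressive voicing assimilation): /p/ precedes the voiced obstruent /d/, so it voices to [b] by assimilation. /haovopdofab/ → haovobdofab.
Rule 5 (final devoicing): /b/ is a voiced stop in word-final position, so it devoices to [p]. /haovobdofab/ → haovobdofap.

haovobdofap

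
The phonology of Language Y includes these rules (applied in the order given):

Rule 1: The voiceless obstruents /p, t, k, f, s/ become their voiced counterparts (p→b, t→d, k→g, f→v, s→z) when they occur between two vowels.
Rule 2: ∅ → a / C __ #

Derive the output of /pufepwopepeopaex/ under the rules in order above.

puvepwobebeobaexa

Rule 1 (intervocalic voicing): /f/ is a voiceless obstruent between vowels /u/ and /e/, so it voices to [v]. /p/ is a voiceless obstruent between vowels /o/ and /e/, so it voices to [b]. /p/ is a voiceless obstruent between vowels /e/ and /e/, so it voices to [b]. /p/ is a voiceless obstruent between vowels /o/ and /a/, so it voices to [b]. /pufepwopepeopaex/ → puvepwobebeobaex.
Rule 2 (final a-epenthesis): the form ends in the consonant /x/, so [a] is inserted word-finally. /puvepwobebeobaex/ → puvepwobebeobaexa.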